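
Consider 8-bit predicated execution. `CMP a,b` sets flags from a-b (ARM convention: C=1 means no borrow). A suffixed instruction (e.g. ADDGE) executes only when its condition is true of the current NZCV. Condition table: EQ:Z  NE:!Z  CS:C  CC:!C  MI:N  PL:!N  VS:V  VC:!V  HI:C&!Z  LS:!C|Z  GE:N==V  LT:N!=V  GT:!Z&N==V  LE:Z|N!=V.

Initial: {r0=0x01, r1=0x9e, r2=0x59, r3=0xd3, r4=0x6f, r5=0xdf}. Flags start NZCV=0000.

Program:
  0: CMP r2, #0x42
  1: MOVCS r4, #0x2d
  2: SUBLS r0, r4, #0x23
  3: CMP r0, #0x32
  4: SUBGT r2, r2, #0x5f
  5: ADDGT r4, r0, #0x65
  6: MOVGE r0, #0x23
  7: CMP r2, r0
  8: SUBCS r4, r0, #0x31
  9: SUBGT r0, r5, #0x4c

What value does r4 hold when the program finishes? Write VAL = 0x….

VAL = 0xd0

0: ✓ CMP  NZCV=0010
1: ✓ MOVCS  r4←0x2d
2: · SUBLS
3: ✓ CMP  NZCV=1000
4: · SUBGT
5: · ADDGT
6: · MOVGE
7: ✓ CMP  NZCV=0010
8: ✓ SUBCS  r4←0xd0
9: ✓ SUBGT  r0←0x93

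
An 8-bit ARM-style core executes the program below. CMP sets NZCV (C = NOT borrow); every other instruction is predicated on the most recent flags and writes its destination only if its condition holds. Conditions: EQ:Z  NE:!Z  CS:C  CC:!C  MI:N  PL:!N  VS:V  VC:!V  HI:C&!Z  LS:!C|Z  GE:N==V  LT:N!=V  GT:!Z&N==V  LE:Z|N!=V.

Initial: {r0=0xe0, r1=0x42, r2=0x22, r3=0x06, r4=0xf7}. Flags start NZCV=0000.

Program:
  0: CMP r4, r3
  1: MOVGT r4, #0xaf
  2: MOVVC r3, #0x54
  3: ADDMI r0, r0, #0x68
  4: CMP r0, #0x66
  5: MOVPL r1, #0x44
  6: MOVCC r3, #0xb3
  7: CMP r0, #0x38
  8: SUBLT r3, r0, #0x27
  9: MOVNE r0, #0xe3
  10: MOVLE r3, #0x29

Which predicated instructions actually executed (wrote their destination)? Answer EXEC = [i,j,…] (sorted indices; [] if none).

[0] flags=1010 → (cmp)
[1] flags=1010 GT?F → skip
[2] flags=1010 VC?T → r3=0x54
[3] flags=1010 MI?T → r0=0x48
[4] flags=1000 → (cmp)
[5] flags=1000 PL?F → skip
[6] flags=1000 CC?T → r3=0xb3
[7] flags=0010 → (cmp)
[8] flags=0010 LT?F → skip
[9] flags=0010 NE?T → r0=0xe3
[10] flags=0010 LE?F → skip

EXEC = [2,3,6,9]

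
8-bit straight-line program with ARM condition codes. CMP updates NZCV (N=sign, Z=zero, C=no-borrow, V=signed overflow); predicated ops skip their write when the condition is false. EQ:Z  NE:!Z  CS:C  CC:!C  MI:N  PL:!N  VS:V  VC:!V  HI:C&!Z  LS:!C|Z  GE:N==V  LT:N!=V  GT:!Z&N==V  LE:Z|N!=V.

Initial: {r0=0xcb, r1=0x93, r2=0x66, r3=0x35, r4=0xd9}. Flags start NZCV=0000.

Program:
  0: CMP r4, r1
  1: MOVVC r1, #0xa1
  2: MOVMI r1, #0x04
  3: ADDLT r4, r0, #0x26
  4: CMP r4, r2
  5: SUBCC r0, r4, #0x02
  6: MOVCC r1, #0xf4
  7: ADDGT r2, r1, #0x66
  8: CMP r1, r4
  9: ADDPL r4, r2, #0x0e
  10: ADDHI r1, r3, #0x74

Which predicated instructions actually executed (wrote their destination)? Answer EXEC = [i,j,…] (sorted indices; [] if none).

EXEC = [1]

[0] flags=0010 → (cmp)
[1] flags=0010 VC?T → r1=0xa1
[2] flags=0010 MI?F → skip
[3] flags=0010 LT?F → skip
[4] flags=0011 → (cmp)
[5] flags=0011 CC?F → skip
[6] flags=0011 CC?F → skip
[7] flags=0011 GT?F → skip
[8] flags=1000 → (cmp)
[9] flags=1000 PL?F → skip
[10] flags=1000 HI?F → skip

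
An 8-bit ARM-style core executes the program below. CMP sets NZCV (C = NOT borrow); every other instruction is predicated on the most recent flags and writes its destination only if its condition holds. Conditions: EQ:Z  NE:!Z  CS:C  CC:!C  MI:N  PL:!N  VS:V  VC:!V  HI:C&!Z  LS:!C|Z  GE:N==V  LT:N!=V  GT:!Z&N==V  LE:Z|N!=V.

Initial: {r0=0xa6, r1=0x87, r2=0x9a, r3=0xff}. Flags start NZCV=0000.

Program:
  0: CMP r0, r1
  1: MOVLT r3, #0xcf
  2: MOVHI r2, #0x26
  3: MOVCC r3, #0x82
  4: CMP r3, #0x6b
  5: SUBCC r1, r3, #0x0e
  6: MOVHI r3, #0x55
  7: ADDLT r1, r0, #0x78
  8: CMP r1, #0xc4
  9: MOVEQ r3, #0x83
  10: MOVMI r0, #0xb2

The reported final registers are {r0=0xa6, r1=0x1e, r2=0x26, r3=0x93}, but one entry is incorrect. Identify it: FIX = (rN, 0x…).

0: ✓ CMP  NZCV=0010
1: · MOVLT
2: ✓ MOVHI  r2←0x26
3: · MOVCC
4: ✓ CMP  NZCV=1010
5: · SUBCC
6: ✓ MOVHI  r3←0x55
7: ✓ ADDLT  r1←0x1e
8: ✓ CMP  NZCV=0000
9: · MOVEQ
10: · MOVMI

FIX = (r3, 0x55)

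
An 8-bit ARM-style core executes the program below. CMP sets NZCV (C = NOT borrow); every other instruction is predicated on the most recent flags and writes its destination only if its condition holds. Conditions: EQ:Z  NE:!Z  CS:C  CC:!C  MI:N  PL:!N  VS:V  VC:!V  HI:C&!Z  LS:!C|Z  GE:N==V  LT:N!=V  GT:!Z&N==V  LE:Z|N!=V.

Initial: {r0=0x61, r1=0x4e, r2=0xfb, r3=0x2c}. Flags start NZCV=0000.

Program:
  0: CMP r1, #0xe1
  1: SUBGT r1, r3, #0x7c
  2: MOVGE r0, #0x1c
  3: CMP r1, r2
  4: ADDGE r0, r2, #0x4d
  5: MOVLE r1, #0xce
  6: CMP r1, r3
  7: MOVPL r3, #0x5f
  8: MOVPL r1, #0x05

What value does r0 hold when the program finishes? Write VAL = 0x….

0: ✓ CMP  NZCV=0000
1: ✓ SUBGT  r1←0xb0
2: ✓ MOVGE  r0←0x1c
3: ✓ CMP  NZCV=1000
4: · ADDGE
5: ✓ MOVLE  r1←0xce
6: ✓ CMP  NZCV=1010
7: · MOVPL
8: · MOVPL

VAL = 0x1c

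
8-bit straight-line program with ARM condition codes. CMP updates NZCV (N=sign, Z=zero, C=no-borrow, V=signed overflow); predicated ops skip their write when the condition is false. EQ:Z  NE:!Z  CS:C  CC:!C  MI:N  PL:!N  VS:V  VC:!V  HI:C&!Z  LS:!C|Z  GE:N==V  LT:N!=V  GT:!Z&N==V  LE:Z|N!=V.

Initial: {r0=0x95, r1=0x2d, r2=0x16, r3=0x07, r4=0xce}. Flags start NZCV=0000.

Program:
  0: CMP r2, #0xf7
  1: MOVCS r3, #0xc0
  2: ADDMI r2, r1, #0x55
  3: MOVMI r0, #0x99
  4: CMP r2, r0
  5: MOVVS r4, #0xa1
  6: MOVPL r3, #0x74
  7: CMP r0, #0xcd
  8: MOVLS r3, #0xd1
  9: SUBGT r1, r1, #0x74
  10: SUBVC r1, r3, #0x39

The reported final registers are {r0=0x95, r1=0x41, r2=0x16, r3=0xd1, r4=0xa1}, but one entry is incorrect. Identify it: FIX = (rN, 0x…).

[0] flags=0000 → (cmp)
[1] flags=0000 CS?F → skip
[2] flags=0000 MI?F → skip
[3] flags=0000 MI?F → skip
[4] flags=1001 → (cmp)
[5] flags=1001 VS?T → r4=0xa1
[6] flags=1001 PL?F → skip
[7] flags=1000 → (cmp)
[8] flags=1000 LS?T → r3=0xd1
[9] flags=1000 GT?F → skip
[10] flags=1000 VC?T → r1=0x98

FIX = (r1, 0x98)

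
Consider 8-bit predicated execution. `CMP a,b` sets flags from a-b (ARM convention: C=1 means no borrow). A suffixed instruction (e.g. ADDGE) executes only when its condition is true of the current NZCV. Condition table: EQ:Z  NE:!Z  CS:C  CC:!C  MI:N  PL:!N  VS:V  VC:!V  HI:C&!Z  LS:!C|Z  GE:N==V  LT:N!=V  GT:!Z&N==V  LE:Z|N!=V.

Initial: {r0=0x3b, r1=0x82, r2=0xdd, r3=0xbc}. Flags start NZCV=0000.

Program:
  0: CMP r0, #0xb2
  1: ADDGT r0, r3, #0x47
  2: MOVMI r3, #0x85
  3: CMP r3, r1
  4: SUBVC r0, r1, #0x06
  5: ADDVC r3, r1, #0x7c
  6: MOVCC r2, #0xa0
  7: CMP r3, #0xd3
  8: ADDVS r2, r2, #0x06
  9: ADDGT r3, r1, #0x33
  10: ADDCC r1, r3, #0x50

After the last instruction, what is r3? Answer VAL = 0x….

VAL = 0xb5

[0] flags=1001 → (cmp)
[1] flags=1001 GT?T → r0=0x03
[2] flags=1001 MI?T → r3=0x85
[3] flags=0010 → (cmp)
[4] flags=0010 VC?T → r0=0x7c
[5] flags=0010 VC?T → r3=0xfe
[6] flags=0010 CC?F → skip
[7] flags=0010 → (cmp)
[8] flags=0010 VS?F → skip
[9] flags=0010 GT?T → r3=0xb5
[10] flags=0010 CC?F → skip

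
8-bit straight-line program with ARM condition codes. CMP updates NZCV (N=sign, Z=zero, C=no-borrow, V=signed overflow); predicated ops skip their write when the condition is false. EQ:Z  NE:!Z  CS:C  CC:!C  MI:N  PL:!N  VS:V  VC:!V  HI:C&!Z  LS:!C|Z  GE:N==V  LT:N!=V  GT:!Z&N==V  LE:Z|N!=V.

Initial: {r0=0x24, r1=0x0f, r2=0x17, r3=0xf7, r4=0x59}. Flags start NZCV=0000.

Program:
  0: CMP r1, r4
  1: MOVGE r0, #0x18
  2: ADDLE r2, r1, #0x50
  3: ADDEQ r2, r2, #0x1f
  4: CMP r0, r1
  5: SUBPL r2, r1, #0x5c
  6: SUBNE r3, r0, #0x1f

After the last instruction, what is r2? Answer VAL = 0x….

VAL = 0xb3

0: ✓ CMP  NZCV=1000
1: · MOVGE
2: ✓ ADDLE  r2←0x5f
3: · ADDEQ
4: ✓ CMP  NZCV=0010
5: ✓ SUBPL  r2←0xb3
6: ✓ SUBNE  r3←0x05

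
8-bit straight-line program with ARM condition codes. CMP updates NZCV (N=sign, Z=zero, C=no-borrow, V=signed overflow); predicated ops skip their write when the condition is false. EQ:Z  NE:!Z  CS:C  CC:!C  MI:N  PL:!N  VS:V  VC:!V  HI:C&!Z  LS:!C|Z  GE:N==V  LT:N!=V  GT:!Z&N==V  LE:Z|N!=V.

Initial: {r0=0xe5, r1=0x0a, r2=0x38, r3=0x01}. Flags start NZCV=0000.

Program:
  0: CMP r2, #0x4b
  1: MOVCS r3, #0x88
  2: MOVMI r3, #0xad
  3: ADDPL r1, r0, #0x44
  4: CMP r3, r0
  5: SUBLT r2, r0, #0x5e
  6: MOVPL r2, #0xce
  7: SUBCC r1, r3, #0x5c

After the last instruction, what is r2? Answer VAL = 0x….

VAL = 0x87

0: ✓ CMP  NZCV=1000
1: · MOVCS
2: ✓ MOVMI  r3←0xad
3: · ADDPL
4: ✓ CMP  NZCV=1000
5: ✓ SUBLT  r2←0x87
6: · MOVPL
7: ✓ SUBCC  r1←0x51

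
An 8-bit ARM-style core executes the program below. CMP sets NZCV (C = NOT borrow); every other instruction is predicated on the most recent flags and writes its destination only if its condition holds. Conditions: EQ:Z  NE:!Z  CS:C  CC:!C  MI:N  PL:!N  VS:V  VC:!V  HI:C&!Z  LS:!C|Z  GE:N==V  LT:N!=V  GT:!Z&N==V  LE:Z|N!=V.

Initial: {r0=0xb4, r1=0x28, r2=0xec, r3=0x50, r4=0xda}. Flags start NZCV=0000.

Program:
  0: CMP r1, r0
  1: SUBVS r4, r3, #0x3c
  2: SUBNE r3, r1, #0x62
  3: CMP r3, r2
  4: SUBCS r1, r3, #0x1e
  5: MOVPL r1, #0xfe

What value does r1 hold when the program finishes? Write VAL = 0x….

0: ✓ CMP  NZCV=0000
1: · SUBVS
2: ✓ SUBNE  r3←0xc6
3: ✓ CMP  NZCV=1000
4: · SUBCS
5: · MOVPL

VAL = 0x28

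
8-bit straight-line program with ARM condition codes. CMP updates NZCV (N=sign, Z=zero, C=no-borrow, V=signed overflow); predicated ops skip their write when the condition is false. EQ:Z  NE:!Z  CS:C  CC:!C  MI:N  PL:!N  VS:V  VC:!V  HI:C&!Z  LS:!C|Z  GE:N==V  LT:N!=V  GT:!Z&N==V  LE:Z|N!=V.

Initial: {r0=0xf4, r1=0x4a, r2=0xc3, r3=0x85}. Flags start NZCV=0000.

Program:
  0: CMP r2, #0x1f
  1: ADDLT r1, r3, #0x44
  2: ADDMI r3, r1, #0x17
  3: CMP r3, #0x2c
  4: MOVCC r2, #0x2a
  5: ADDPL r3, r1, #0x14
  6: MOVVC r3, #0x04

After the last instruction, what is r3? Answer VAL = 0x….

[0] flags=1010 → (cmp)
[1] flags=1010 LT?T → r1=0xc9
[2] flags=1010 MI?T → r3=0xe0
[3] flags=1010 → (cmp)
[4] flags=1010 CC?F → skip
[5] flags=1010 PL?F → skip
[6] flags=1010 VC?T → r3=0x04

VAL = 0x04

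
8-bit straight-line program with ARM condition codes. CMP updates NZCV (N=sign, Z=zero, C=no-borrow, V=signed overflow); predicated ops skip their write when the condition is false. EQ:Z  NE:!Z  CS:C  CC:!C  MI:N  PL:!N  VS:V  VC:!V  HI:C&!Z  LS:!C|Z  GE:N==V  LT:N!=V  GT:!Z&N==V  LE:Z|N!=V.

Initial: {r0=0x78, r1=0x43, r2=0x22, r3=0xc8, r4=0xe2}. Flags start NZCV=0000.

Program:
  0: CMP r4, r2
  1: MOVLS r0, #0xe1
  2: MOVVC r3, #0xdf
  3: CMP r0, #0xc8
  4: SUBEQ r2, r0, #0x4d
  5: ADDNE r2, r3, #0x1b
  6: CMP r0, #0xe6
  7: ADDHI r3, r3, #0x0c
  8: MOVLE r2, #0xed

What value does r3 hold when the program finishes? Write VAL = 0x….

VAL = 0xdf

[0] flags=1010 → (cmp)
[1] flags=1010 LS?F → skip
[2] flags=1010 VC?T → r3=0xdf
[3] flags=1001 → (cmp)
[4] flags=1001 EQ?F → skip
[5] flags=1001 NE?T → r2=0xfa
[6] flags=1001 → (cmp)
[7] flags=1001 HI?F → skip
[8] flags=1001 LE?F → skip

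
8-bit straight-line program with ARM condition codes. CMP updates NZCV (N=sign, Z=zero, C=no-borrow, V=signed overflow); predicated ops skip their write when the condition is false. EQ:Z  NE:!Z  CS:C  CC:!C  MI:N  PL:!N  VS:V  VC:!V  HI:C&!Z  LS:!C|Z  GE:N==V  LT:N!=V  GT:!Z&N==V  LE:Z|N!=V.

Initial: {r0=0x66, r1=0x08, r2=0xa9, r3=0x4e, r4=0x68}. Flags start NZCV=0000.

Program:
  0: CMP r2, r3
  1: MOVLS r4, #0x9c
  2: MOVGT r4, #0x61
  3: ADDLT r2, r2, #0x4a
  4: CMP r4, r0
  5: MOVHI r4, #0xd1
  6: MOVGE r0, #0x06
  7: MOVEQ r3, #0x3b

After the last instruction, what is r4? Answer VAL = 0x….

VAL = 0xd1

[0] flags=0011 → (cmp)
[1] flags=0011 LS?F → skip
[2] flags=0011 GT?F → skip
[3] flags=0011 LT?T → r2=0xf3
[4] flags=0010 → (cmp)
[5] flags=0010 HI?T → r4=0xd1
[6] flags=0010 GE?T → r0=0x06
[7] flags=0010 EQ?F → skip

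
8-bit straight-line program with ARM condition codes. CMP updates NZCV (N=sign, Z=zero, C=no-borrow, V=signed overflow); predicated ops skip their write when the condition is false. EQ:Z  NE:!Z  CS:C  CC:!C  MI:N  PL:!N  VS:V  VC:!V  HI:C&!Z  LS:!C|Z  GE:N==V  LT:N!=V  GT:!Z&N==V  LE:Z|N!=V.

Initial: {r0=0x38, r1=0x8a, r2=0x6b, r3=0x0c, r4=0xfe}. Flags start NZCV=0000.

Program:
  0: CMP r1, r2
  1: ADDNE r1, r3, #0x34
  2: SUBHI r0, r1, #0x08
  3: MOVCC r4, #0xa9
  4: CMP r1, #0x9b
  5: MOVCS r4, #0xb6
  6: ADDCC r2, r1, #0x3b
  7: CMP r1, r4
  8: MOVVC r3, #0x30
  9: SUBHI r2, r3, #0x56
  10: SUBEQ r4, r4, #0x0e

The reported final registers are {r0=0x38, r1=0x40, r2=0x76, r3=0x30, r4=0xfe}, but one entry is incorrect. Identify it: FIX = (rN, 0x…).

0: ✓ CMP  NZCV=0011
1: ✓ ADDNE  r1←0x40
2: ✓ SUBHI  r0←0x38
3: · MOVCC
4: ✓ CMP  NZCV=1001
5: · MOVCS
6: ✓ ADDCC  r2←0x7b
7: ✓ CMP  NZCV=0000
8: ✓ MOVVC  r3←0x30
9: · SUBHI
10: · SUBEQ

FIX = (r2, 0x7b)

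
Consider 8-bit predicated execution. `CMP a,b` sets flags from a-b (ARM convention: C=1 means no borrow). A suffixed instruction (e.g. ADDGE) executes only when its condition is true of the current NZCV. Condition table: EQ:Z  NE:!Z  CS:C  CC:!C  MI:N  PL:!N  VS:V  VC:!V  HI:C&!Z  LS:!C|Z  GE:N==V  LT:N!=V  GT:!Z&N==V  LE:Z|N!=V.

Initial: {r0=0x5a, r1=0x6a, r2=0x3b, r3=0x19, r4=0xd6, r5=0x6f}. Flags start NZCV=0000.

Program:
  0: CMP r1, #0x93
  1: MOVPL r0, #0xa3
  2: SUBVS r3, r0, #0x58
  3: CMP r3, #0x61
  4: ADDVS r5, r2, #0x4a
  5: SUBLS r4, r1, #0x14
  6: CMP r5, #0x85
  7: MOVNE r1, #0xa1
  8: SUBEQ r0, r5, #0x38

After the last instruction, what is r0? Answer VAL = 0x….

0: ✓ CMP  NZCV=1001
1: · MOVPL
2: ✓ SUBVS  r3←0x02
3: ✓ CMP  NZCV=1000
4: · ADDVS
5: ✓ SUBLS  r4←0x56
6: ✓ CMP  NZCV=1001
7: ✓ MOVNE  r1←0xa1
8: · SUBEQ

VAL = 0x5a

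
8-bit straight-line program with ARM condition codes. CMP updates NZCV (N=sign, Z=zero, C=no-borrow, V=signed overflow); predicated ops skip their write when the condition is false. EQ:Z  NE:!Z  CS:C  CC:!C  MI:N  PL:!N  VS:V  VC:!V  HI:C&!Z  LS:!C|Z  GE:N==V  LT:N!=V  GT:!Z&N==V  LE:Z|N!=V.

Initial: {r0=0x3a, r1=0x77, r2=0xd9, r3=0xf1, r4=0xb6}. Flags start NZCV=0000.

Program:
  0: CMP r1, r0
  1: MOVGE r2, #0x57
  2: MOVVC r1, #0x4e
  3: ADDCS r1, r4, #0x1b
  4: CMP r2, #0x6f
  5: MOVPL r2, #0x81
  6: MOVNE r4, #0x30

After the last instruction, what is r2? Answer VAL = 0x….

0: ✓ CMP  NZCV=0010
1: ✓ MOVGE  r2←0x57
2: ✓ MOVVC  r1←0x4e
3: ✓ ADDCS  r1←0xd1
4: ✓ CMP  NZCV=1000
5: · MOVPL
6: ✓ MOVNE  r4←0x30

VAL = 0x57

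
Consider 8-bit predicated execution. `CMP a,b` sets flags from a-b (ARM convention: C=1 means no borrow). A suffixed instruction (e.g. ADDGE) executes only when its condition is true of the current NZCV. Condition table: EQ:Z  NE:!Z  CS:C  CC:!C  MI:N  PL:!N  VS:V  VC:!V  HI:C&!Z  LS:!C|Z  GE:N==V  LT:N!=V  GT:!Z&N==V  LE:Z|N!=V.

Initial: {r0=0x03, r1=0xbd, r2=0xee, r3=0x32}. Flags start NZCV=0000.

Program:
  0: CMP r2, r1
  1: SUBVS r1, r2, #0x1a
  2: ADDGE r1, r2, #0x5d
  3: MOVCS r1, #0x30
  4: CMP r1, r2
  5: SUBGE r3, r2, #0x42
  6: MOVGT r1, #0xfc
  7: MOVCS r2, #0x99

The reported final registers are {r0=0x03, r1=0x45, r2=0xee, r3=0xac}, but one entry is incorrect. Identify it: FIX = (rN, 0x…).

0: ✓ CMP  NZCV=0010
1: · SUBVS
2: ✓ ADDGE  r1←0x4b
3: ✓ MOVCS  r1←0x30
4: ✓ CMP  NZCV=0000
5: ✓ SUBGE  r3←0xac
6: ✓ MOVGT  r1←0xfc
7: · MOVCS

FIX = (r1, 0xfc)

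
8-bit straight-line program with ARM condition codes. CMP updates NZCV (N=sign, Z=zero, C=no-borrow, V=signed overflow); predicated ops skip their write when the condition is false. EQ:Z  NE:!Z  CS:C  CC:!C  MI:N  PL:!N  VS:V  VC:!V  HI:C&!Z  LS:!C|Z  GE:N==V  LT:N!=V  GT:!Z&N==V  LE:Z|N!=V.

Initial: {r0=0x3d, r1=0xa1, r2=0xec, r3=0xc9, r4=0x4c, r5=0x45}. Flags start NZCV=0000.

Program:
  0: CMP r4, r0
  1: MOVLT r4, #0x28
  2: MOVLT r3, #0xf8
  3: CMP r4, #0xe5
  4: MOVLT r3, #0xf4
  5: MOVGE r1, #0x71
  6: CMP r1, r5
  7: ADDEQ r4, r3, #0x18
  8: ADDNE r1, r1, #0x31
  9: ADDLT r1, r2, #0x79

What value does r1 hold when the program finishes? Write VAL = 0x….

[0] flags=0010 → (cmp)
[1] flags=0010 LT?F → skip
[2] flags=0010 LT?F → skip
[3] flags=0000 → (cmp)
[4] flags=0000 LT?F → skip
[5] flags=0000 GE?T → r1=0x71
[6] flags=0010 → (cmp)
[7] flags=0010 EQ?F → skip
[8] flags=0010 NE?T → r1=0xa2
[9] flags=0010 LT?F → skip

VAL = 0xa2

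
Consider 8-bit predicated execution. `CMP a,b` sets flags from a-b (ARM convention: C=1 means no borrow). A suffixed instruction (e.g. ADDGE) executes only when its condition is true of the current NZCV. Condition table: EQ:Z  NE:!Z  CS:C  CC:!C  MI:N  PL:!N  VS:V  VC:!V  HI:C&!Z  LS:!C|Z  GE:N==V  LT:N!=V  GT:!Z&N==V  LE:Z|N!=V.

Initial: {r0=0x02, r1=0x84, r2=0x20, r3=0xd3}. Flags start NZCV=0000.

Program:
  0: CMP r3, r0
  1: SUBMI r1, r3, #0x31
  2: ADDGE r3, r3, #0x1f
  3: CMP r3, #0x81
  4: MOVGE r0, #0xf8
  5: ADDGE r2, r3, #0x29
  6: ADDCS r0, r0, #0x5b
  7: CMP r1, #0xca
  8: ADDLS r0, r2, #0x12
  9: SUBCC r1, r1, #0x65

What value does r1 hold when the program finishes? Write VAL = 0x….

VAL = 0x3d

0: ✓ CMP  NZCV=1010
1: ✓ SUBMI  r1←0xa2
2: · ADDGE
3: ✓ CMP  NZCV=0010
4: ✓ MOVGE  r0←0xf8
5: ✓ ADDGE  r2←0xfc
6: ✓ ADDCS  r0←0x53
7: ✓ CMP  NZCV=1000
8: ✓ ADDLS  r0←0x0e
9: ✓ SUBCC  r1←0x3d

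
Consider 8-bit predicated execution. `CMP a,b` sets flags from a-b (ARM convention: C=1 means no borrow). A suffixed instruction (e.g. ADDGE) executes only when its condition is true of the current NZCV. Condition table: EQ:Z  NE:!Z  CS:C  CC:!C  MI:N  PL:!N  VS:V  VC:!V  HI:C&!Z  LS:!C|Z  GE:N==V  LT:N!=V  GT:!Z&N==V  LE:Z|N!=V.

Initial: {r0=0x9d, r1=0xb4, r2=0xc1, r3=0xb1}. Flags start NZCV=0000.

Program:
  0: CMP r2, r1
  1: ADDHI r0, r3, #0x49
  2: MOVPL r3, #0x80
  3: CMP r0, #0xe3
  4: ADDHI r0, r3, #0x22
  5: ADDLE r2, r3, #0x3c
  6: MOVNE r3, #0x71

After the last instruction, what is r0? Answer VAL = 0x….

0: ✓ CMP  NZCV=0010
1: ✓ ADDHI  r0←0xfa
2: ✓ MOVPL  r3←0x80
3: ✓ CMP  NZCV=0010
4: ✓ ADDHI  r0←0xa2
5: · ADDLE
6: ✓ MOVNE  r3←0x71

VAL = 0xa2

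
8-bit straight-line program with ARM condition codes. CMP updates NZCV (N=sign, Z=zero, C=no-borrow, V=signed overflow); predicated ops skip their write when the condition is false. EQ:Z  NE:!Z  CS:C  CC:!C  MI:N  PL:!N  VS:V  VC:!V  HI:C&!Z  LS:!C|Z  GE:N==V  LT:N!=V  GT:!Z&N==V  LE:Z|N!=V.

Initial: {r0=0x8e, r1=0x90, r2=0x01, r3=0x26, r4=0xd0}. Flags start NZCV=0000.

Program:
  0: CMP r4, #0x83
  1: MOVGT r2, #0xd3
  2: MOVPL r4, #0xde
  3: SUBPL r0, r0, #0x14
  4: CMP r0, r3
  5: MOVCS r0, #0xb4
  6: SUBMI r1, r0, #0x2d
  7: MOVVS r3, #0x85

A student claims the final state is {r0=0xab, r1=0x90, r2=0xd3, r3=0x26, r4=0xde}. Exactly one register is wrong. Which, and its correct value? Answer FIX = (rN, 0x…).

0: ✓ CMP  NZCV=0010
1: ✓ MOVGT  r2←0xd3
2: ✓ MOVPL  r4←0xde
3: ✓ SUBPL  r0←0x7a
4: ✓ CMP  NZCV=0010
5: ✓ MOVCS  r0←0xb4
6: · SUBMI
7: · MOVVS

FIX = (r0, 0xb4)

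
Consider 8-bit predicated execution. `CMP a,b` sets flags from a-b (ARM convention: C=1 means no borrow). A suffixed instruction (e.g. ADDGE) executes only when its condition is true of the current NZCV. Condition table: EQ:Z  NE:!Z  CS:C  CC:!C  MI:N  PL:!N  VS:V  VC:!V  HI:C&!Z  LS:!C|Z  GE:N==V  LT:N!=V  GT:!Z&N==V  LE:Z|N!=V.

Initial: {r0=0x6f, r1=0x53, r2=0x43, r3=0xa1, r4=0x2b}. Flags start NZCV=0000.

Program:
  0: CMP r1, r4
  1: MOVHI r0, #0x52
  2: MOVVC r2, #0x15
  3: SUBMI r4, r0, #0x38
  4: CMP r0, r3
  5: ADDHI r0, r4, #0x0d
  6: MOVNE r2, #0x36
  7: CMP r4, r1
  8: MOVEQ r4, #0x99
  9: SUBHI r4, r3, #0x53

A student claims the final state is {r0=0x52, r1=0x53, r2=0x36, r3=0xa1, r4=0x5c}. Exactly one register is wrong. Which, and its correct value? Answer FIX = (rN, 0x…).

FIX = (r4, 0x2b)

0: ✓ CMP  NZCV=0010
1: ✓ MOVHI  r0←0x52
2: ✓ MOVVC  r2←0x15
3: · SUBMI
4: ✓ CMP  NZCV=1001
5: · ADDHI
6: ✓ MOVNE  r2←0x36
7: ✓ CMP  NZCV=1000
8: · MOVEQ
9: · SUBHI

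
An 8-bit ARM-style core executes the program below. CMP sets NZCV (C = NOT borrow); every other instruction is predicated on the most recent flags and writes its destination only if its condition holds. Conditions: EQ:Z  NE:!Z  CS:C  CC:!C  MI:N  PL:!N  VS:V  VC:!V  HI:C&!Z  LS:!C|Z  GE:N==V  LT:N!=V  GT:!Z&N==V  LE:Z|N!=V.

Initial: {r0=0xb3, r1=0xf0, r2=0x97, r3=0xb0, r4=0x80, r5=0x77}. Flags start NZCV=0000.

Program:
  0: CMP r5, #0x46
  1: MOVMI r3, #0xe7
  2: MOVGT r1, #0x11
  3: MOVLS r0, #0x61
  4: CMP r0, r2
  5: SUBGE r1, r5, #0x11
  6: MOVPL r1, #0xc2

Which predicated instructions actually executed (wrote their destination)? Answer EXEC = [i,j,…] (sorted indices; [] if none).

[0] flags=0010 → (cmp)
[1] flags=0010 MI?F → skip
[2] flags=0010 GT?T → r1=0x11
[3] flags=0010 LS?F → skip
[4] flags=0010 → (cmp)
[5] flags=0010 GE?T → r1=0x66
[6] flags=0010 PL?T → r1=0xc2

EXEC = [2,5,6]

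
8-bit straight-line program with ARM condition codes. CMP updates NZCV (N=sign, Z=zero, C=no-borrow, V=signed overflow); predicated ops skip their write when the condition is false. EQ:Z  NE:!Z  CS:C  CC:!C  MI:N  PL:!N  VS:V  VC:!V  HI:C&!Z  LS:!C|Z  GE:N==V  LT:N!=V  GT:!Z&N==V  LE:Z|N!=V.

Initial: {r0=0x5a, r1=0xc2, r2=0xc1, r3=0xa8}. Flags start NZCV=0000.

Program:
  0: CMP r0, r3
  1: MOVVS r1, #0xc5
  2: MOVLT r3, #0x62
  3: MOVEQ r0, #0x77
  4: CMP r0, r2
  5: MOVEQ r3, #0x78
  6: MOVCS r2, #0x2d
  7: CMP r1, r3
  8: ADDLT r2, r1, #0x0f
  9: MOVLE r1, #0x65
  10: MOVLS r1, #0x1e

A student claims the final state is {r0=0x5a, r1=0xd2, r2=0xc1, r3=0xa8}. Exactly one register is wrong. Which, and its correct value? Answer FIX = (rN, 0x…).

0: ✓ CMP  NZCV=1001
1: ✓ MOVVS  r1←0xc5
2: · MOVLT
3: · MOVEQ
4: ✓ CMP  NZCV=1001
5: · MOVEQ
6: · MOVCS
7: ✓ CMP  NZCV=0010
8: · ADDLT
9: · MOVLE
10: · MOVLS

FIX = (r1, 0xc5)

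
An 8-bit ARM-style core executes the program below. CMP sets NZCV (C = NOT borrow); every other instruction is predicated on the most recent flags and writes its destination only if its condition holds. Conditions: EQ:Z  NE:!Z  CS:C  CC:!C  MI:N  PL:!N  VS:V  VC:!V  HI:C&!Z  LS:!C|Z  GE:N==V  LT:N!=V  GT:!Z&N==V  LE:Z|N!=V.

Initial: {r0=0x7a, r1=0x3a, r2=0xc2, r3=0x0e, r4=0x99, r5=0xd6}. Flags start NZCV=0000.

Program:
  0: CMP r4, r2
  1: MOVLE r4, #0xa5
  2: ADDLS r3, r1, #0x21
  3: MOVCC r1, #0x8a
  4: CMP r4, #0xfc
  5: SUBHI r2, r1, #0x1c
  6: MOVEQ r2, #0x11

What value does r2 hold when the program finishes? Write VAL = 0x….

[0] flags=1000 → (cmp)
[1] flags=1000 LE?T → r4=0xa5
[2] flags=1000 LS?T → r3=0x5b
[3] flags=1000 CC?T → r1=0x8a
[4] flags=1000 → (cmp)
[5] flags=1000 HI?F → skip
[6] flags=1000 EQ?F → skip

VAL = 0xc2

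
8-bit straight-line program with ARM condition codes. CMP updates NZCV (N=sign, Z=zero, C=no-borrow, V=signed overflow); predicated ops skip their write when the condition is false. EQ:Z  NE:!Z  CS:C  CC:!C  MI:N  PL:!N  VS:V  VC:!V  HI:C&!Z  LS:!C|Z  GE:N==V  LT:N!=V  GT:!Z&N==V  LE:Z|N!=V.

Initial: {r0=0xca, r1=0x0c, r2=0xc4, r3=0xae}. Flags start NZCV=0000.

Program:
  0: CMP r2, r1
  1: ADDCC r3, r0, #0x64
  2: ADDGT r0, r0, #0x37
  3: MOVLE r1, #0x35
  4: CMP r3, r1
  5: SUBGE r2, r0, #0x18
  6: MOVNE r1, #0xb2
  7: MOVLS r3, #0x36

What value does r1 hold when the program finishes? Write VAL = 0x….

[0] flags=1010 → (cmp)
[1] flags=1010 CC?F → skip
[2] flags=1010 GT?F → skip
[3] flags=1010 LE?T → r1=0x35
[4] flags=0011 → (cmp)
[5] flags=0011 GE?F → skip
[6] flags=0011 NE?T → r1=0xb2
[7] flags=0011 LS?F → skip

VAL = 0xb2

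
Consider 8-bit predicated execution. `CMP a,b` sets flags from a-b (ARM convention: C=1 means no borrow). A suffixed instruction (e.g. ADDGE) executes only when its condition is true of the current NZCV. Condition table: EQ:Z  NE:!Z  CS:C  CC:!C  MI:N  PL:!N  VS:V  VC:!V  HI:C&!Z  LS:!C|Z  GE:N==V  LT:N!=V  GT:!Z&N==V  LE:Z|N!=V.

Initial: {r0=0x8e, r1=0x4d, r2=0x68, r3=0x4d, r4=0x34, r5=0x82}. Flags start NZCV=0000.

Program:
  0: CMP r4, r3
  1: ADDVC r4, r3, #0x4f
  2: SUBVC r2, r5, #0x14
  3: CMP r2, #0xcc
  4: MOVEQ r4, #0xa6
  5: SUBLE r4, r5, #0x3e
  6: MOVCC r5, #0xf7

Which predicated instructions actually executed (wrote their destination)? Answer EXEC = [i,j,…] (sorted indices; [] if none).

EXEC = [1,2,6]

[0] flags=1000 → (cmp)
[1] flags=1000 VC?T → r4=0x9c
[2] flags=1000 VC?T → r2=0x6e
[3] flags=1001 → (cmp)
[4] flags=1001 EQ?F → skip
[5] flags=1001 LE?F → skip
[6] flags=1001 CC?T → r5=0xf7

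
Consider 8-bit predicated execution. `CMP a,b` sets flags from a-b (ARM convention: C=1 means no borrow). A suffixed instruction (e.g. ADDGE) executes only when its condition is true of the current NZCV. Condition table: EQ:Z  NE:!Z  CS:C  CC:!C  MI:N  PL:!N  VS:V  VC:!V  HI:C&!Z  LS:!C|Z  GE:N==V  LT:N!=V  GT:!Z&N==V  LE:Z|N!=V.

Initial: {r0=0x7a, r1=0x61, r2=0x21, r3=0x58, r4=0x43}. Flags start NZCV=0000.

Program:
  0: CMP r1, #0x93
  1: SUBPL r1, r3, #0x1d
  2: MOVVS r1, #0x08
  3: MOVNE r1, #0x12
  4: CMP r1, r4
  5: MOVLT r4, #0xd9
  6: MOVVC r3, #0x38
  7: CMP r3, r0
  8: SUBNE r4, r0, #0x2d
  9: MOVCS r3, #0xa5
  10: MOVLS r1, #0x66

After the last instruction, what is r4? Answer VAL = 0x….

0: ✓ CMP  NZCV=1001
1: · SUBPL
2: ✓ MOVVS  r1←0x08
3: ✓ MOVNE  r1←0x12
4: ✓ CMP  NZCV=1000
5: ✓ MOVLT  r4←0xd9
6: ✓ MOVVC  r3←0x38
7: ✓ CMP  NZCV=1000
8: ✓ SUBNE  r4←0x4d
9: · MOVCS
10: ✓ MOVLS  r1←0x66

VAL = 0x4d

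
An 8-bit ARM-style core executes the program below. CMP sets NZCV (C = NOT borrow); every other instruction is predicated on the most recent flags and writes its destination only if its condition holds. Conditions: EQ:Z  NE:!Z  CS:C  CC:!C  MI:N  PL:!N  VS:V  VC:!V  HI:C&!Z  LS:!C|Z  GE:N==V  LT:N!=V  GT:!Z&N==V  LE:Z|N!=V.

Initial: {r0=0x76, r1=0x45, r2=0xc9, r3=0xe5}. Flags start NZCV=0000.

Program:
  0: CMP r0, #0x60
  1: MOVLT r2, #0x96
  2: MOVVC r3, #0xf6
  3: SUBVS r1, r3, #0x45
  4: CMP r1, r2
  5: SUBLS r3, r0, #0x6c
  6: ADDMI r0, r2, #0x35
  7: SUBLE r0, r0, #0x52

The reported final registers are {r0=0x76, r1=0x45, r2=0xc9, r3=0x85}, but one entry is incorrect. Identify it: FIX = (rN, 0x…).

[0] flags=0010 → (cmp)
[1] flags=0010 LT?F → skip
[2] flags=0010 VC?T → r3=0xf6
[3] flags=0010 VS?F → skip
[4] flags=0000 → (cmp)
[5] flags=0000 LS?T → r3=0x0a
[6] flags=0000 MI?F → skip
[7] flags=0000 LE?F → skip

FIX = (r3, 0x0a)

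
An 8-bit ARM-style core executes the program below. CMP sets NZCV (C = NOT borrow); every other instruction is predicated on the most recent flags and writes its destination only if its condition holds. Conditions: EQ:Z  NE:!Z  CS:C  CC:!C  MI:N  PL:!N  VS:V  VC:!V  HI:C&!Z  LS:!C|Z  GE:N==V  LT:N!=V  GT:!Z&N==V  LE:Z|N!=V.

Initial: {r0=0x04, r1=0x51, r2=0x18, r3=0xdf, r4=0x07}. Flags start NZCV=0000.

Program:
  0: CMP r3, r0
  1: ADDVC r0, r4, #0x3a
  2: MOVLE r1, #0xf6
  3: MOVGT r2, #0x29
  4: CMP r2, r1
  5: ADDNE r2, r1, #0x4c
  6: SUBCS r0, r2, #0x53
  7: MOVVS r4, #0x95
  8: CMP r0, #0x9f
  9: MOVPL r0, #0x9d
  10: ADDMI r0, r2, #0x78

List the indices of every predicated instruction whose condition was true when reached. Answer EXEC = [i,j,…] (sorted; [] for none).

[0] flags=1010 → (cmp)
[1] flags=1010 VC?T → r0=0x41
[2] flags=1010 LE?T → r1=0xf6
[3] flags=1010 GT?F → skip
[4] flags=0000 → (cmp)
[5] flags=0000 NE?T → r2=0x42
[6] flags=0000 CS?F → skip
[7] flags=0000 VS?F → skip
[8] flags=1001 → (cmp)
[9] flags=1001 PL?F → skip
[10] flags=1001 MI?T → r0=0xba

EXEC = [1,2,5,10]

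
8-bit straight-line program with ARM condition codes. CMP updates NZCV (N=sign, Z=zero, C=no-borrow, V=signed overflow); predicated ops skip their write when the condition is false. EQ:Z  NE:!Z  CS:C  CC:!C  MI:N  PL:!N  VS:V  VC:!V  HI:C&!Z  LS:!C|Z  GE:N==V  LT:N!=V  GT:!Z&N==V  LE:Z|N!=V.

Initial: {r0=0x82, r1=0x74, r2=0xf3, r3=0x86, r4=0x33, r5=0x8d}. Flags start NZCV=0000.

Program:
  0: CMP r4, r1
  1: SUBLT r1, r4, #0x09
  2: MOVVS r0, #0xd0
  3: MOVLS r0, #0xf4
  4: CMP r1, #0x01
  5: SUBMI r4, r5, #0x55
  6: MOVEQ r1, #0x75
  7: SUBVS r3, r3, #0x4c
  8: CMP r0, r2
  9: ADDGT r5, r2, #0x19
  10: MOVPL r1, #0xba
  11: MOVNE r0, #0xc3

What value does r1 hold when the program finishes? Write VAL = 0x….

VAL = 0xba

[0] flags=1000 → (cmp)
[1] flags=1000 LT?T → r1=0x2a
[2] flags=1000 VS?F → skip
[3] flags=1000 LS?T → r0=0xf4
[4] flags=0010 → (cmp)
[5] flags=0010 MI?F → skip
[6] flags=0010 EQ?F → skip
[7] flags=0010 VS?F → skip
[8] flags=0010 → (cmp)
[9] flags=0010 GT?T → r5=0x0c
[10] flags=0010 PL?T → r1=0xba
[11] flags=0010 NE?T → r0=0xc3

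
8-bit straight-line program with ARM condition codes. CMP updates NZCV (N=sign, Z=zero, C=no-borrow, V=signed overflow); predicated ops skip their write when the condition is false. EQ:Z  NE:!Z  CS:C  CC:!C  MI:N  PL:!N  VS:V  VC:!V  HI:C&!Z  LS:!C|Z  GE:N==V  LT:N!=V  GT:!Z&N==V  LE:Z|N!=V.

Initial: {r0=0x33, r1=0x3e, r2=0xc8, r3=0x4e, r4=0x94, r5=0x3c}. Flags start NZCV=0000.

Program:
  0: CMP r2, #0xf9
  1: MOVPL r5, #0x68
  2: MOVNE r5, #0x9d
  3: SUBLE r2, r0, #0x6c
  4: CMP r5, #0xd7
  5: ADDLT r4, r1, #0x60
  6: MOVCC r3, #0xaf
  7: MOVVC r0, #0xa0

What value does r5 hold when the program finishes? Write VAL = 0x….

0: ✓ CMP  NZCV=1000
1: · MOVPL
2: ✓ MOVNE  r5←0x9d
3: ✓ SUBLE  r2←0xc7
4: ✓ CMP  NZCV=1000
5: ✓ ADDLT  r4←0x9e
6: ✓ MOVCC  r3←0xaf
7: ✓ MOVVC  r0←0xa0

VAL = 0x9d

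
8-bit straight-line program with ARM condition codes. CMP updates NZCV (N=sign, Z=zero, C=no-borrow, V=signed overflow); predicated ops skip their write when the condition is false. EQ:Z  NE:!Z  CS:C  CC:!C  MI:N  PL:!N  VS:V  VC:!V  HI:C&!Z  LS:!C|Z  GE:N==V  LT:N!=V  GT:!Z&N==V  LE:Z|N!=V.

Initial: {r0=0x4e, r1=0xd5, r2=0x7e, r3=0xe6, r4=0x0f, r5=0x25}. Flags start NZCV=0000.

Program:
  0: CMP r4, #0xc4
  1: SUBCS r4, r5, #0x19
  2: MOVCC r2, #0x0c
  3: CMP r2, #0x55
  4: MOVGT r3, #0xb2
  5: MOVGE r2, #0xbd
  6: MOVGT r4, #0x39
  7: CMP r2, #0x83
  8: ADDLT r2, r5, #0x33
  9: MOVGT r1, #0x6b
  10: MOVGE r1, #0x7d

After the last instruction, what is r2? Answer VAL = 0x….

VAL = 0x0c

0: ✓ CMP  NZCV=0000
1: · SUBCS
2: ✓ MOVCC  r2←0x0c
3: ✓ CMP  NZCV=1000
4: · MOVGT
5: · MOVGE
6: · MOVGT
7: ✓ CMP  NZCV=1001
8: · ADDLT
9: ✓ MOVGT  r1←0x6b
10: ✓ MOVGE  r1←0x7d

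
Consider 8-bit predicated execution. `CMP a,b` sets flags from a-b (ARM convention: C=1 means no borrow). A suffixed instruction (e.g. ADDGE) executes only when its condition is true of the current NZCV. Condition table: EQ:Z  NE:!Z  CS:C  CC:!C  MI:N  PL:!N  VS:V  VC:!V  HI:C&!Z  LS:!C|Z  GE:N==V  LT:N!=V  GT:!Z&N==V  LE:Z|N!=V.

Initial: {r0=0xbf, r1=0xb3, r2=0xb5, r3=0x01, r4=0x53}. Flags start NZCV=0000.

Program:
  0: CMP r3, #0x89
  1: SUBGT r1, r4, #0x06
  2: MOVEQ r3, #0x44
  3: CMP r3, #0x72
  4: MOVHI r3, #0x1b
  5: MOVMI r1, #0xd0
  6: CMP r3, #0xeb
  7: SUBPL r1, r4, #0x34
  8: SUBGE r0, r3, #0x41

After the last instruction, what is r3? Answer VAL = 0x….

[0] flags=0000 → (cmp)
[1] flags=0000 GT?T → r1=0x4d
[2] flags=0000 EQ?F → skip
[3] flags=1000 → (cmp)
[4] flags=1000 HI?F → skip
[5] flags=1000 MI?T → r1=0xd0
[6] flags=0000 → (cmp)
[7] flags=0000 PL?T → r1=0x1f
[8] flags=0000 GE?T → r0=0xc0

VAL = 0x01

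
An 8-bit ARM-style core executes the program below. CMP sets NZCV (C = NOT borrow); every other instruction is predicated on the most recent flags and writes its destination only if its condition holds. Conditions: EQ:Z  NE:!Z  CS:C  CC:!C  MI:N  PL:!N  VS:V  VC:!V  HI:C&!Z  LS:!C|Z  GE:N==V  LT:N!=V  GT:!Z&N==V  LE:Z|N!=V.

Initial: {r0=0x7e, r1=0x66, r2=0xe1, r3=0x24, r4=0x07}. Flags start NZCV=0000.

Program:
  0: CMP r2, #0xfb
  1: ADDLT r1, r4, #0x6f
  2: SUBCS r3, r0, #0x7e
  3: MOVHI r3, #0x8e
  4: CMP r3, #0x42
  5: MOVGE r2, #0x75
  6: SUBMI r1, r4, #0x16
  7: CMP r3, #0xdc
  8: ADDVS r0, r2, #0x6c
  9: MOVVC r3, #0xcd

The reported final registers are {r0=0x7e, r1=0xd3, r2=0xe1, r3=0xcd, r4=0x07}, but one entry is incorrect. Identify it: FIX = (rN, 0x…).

FIX = (r1, 0xf1)

[0] flags=1000 → (cmp)
[1] flags=1000 LT?T → r1=0x76
[2] flags=1000 CS?F → skip
[3] flags=1000 HI?F → skip
[4] flags=1000 → (cmp)
[5] flags=1000 GE?F → skip
[6] flags=1000 MI?T → r1=0xf1
[7] flags=0000 → (cmp)
[8] flags=0000 VS?F → skip
[9] flags=0000 VC?T → r3=0xcd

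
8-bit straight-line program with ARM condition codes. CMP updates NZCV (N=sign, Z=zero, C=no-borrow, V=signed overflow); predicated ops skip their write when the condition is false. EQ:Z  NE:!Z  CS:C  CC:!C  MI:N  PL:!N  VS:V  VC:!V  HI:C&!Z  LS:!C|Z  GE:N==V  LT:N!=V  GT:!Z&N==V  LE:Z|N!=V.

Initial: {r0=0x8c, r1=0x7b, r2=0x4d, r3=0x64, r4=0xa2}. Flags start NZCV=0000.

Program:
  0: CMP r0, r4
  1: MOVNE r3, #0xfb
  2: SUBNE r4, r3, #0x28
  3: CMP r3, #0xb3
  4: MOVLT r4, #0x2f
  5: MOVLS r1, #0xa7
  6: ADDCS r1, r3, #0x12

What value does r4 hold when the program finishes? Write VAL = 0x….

VAL = 0xd3

0: ✓ CMP  NZCV=1000
1: ✓ MOVNE  r3←0xfb
2: ✓ SUBNE  r4←0xd3
3: ✓ CMP  NZCV=0010
4: · MOVLT
5: · MOVLS
6: ✓ ADDCS  r1←0x0d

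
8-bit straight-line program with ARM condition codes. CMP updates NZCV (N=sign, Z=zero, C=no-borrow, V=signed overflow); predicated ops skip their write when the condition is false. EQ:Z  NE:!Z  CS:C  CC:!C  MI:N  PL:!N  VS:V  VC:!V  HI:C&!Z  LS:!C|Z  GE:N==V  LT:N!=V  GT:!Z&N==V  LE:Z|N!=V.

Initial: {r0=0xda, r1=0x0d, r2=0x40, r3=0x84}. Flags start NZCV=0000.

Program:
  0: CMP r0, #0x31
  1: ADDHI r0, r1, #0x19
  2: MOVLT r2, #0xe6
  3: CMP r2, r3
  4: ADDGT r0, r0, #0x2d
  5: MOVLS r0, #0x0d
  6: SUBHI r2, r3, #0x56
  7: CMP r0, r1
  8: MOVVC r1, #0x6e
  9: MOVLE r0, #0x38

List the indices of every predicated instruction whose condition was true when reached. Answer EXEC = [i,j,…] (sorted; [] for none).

EXEC = [1,2,4,6,8]

0: ✓ CMP  NZCV=1010
1: ✓ ADDHI  r0←0x26
2: ✓ MOVLT  r2←0xe6
3: ✓ CMP  NZCV=0010
4: ✓ ADDGT  r0←0x53
5: · MOVLS
6: ✓ SUBHI  r2←0x2e
7: ✓ CMP  NZCV=0010
8: ✓ MOVVC  r1←0x6e
9: · MOVLE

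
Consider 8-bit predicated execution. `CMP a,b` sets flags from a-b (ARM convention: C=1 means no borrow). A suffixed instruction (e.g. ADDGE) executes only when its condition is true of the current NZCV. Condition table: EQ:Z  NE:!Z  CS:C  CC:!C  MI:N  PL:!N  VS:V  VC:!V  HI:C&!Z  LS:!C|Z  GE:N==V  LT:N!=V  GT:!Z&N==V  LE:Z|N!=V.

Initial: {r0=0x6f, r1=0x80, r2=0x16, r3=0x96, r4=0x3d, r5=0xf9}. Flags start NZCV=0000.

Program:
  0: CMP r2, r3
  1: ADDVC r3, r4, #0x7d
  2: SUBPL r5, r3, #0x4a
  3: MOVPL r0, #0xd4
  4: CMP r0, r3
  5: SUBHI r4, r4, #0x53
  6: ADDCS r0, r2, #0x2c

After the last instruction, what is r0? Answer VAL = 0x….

VAL = 0x6f

[0] flags=1001 → (cmp)
[1] flags=1001 VC?F → skip
[2] flags=1001 PL?F → skip
[3] flags=1001 PL?F → skip
[4] flags=1001 → (cmp)
[5] flags=1001 HI?F → skip
[6] flags=1001 CS?F → skip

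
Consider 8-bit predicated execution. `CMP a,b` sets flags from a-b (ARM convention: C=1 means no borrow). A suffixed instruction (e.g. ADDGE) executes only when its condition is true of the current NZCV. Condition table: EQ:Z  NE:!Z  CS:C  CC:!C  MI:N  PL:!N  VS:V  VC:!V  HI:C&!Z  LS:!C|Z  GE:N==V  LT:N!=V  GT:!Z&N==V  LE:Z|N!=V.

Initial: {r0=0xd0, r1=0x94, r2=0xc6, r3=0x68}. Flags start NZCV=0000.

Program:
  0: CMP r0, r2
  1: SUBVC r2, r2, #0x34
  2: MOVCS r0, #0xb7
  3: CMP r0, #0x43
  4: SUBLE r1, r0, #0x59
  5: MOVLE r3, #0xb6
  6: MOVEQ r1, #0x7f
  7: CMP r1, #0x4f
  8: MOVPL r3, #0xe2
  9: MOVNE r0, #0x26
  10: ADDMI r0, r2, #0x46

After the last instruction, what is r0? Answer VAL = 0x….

VAL = 0x26

0: ✓ CMP  NZCV=0010
1: ✓ SUBVC  r2←0x92
2: ✓ MOVCS  r0←0xb7
3: ✓ CMP  NZCV=0011
4: ✓ SUBLE  r1←0x5e
5: ✓ MOVLE  r3←0xb6
6: · MOVEQ
7: ✓ CMP  NZCV=0010
8: ✓ MOVPL  r3←0xe2
9: ✓ MOVNE  r0←0x26
10: · ADDMI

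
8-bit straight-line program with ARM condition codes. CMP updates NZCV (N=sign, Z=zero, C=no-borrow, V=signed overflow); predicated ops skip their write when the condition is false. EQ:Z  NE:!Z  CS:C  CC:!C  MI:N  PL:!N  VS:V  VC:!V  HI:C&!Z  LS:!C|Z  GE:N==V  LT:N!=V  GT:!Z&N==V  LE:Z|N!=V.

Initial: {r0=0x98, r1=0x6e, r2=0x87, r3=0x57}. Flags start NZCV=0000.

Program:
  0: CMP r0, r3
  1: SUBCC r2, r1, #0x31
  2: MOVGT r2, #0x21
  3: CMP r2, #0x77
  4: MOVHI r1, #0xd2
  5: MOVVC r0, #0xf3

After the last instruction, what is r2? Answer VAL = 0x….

[0] flags=0011 → (cmp)
[1] flags=0011 CC?F → skip
[2] flags=0011 GT?F → skip
[3] flags=0011 → (cmp)
[4] flags=0011 HI?T → r1=0xd2
[5] flags=0011 VC?F → skip

VAL = 0x87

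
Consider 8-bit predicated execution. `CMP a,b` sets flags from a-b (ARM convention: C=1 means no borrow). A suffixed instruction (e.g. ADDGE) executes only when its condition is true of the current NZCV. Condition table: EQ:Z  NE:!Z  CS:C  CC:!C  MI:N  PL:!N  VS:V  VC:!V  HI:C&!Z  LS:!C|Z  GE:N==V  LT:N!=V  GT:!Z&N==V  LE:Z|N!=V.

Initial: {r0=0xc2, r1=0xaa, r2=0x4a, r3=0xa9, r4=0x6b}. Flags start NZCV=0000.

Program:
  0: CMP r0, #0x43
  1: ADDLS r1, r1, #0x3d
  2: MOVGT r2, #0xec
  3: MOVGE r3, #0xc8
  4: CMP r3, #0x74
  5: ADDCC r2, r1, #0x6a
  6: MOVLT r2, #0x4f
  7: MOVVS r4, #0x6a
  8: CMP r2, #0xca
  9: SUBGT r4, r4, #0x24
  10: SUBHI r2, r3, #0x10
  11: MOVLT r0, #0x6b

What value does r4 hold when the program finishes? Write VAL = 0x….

[0] flags=0011 → (cmp)
[1] flags=0011 LS?F → skip
[2] flags=0011 GT?F → skip
[3] flags=0011 GE?F → skip
[4] flags=0011 → (cmp)
[5] flags=0011 CC?F → skip
[6] flags=0011 LT?T → r2=0x4f
[7] flags=0011 VS?T → r4=0x6a
[8] flags=1001 → (cmp)
[9] flags=1001 GT?T → r4=0x46
[10] flags=1001 HI?F → skip
[11] flags=1001 LT?F → skip

VAL = 0x46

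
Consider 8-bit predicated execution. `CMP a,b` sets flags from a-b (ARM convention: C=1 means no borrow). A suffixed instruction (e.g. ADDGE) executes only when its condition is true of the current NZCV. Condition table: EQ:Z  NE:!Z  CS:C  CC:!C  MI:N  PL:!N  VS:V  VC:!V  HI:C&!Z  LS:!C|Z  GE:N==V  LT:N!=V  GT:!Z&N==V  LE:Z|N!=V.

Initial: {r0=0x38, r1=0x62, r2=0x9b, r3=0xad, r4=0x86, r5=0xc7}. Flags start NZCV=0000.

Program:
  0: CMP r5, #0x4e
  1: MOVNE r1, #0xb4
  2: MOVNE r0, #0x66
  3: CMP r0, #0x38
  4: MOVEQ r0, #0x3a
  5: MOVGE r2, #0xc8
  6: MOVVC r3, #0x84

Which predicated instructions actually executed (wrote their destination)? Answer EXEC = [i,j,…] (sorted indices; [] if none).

EXEC = [1,2,5,6]

0: ✓ CMP  NZCV=0011
1: ✓ MOVNE  r1←0xb4
2: ✓ MOVNE  r0←0x66
3: ✓ CMP  NZCV=0010
4: · MOVEQ
5: ✓ MOVGE  r2←0xc8
6: ✓ MOVVC  r3←0x84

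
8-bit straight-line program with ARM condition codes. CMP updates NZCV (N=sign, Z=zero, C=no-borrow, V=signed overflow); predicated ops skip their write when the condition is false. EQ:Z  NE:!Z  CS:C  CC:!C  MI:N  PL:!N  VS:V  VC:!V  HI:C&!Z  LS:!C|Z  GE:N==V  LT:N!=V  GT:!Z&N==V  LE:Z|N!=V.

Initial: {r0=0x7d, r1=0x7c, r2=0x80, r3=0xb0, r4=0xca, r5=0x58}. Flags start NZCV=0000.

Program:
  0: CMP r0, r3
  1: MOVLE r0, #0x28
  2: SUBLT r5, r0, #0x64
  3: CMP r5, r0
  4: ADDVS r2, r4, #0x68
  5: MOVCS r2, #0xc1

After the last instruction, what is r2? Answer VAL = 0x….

[0] flags=1001 → (cmp)
[1] flags=1001 LE?F → skip
[2] flags=1001 LT?F → skip
[3] flags=1000 → (cmp)
[4] flags=1000 VS?F → skip
[5] flags=1000 CS?F → skip

VAL = 0x80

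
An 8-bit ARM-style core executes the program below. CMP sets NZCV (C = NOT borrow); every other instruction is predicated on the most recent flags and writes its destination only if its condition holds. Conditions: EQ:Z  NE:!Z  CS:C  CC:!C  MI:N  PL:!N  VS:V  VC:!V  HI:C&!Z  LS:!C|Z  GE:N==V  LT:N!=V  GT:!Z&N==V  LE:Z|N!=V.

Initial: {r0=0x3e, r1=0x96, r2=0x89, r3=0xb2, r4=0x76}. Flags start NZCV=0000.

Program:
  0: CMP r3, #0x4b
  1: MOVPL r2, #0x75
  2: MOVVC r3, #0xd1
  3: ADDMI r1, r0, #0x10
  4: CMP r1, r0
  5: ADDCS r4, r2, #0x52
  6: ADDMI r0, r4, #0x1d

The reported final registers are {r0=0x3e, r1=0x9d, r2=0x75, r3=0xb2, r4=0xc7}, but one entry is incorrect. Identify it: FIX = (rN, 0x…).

FIX = (r1, 0x96)

[0] flags=0011 → (cmp)
[1] flags=0011 PL?T → r2=0x75
[2] flags=0011 VC?F → skip
[3] flags=0011 MI?F → skip
[4] flags=0011 → (cmp)
[5] flags=0011 CS?T → r4=0xc7
[6] flags=0011 MI?F → skip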